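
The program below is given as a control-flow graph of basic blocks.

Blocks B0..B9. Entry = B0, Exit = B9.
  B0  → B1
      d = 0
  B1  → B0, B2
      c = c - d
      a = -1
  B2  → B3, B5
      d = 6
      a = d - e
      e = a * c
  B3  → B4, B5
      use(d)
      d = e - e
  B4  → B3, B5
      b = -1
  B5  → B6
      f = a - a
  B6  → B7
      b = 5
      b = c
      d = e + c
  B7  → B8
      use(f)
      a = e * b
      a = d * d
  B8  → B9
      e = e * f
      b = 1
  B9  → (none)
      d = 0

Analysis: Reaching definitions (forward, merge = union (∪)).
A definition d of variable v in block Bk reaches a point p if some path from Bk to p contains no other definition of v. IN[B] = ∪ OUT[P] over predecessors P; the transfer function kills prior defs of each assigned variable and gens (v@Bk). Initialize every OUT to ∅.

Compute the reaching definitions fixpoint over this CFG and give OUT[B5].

Answer: {a@B2, b@B4, c@B1, d@B2, d@B3, e@B2, f@B5}

Working:
Per-block solution:
  B0:  IN={a@B1, c@B1, d@B0}  OUT={a@B1, c@B1, d@B0}
  B1:  IN={a@B1, c@B1, d@B0}  OUT={a@B1, c@B1, d@B0}
  B2:  IN={a@B1, c@B1, d@B0}  OUT={a@B2, c@B1, d@B2, e@B2}
  B3:  IN={a@B2, b@B4, c@B1, d@B2, d@B3, e@B2}  OUT={a@B2, b@B4, c@B1, d@B3, e@B2}
  B4:  IN={a@B2, b@B4, c@B1, d@B3, e@B2}  OUT={a@B2, b@B4, c@B1, d@B3, e@B2}
  B5:  IN={a@B2, b@B4, c@B1, d@B2, d@B3, e@B2}  OUT={a@B2, b@B4, c@B1, d@B2, d@B3, e@B2, f@B5}
  B6:  IN={a@B2, b@B4, c@B1, d@B2, d@B3, e@B2, f@B5}  OUT={a@B2, b@B6, c@B1, d@B6, e@B2, f@B5}
  B7:  IN={a@B2, b@B6, c@B1, d@B6, e@B2, f@B5}  OUT={a@B7, b@B6, c@B1, d@B6, e@B2, f@B5}
  B8:  IN={a@B7, b@B6, c@B1, d@B6, e@B2, f@B5}  OUT={a@B7, b@B8, c@B1, d@B6, e@B8, f@B5}
  B9:  IN={a@B7, b@B8, c@B1, d@B6, e@B8, f@B5}  OUT={a@B7, b@B8, c@B1, d@B9, e@B8, f@B5}

Merge at B5: IN[B5] = OUT[B2] ⊔ OUT[B3] ⊔ OUT[B4] = {a@B2, b@B4, c@B1, d@B2, d@B3, e@B2}
Applying B5's transfer function to that IN value gives OUT[B5] (row B5 above).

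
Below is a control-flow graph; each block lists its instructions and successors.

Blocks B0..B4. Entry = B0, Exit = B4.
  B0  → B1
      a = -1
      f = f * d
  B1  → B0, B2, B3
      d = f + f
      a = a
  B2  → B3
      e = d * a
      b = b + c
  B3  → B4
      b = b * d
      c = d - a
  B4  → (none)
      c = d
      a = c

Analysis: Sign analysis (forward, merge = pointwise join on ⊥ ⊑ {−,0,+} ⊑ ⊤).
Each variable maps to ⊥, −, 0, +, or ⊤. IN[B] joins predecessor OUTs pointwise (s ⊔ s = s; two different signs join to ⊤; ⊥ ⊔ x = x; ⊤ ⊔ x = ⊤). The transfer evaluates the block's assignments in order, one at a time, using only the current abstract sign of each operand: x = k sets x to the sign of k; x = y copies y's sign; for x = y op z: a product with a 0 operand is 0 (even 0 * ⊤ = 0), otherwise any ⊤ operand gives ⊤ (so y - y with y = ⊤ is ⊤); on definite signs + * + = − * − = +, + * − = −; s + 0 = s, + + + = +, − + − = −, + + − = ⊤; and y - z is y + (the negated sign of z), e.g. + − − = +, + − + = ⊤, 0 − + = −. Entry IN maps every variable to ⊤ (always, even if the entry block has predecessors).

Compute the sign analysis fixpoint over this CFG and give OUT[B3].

Answer: {a: -, b: ⊤, c: ⊤, d: ⊤, e: ⊤, f: ⊤}

Trace:
Per-block solution:
  B0: | IN=(all ⊤) | OUT={a:-; rest ⊤}
  B1: | IN={a:-; rest ⊤} | OUT={a:-; rest ⊤}
  B2: | IN={a:-; rest ⊤} | OUT={a:-; rest ⊤}
  B3: | IN={a:-; rest ⊤} | OUT={a:-; rest ⊤}
  B4: | IN={a:-; rest ⊤} | OUT=(all ⊤)

Merge at B3: IN[B3] = OUT[B1] ⊔ OUT[B2] = {a: -, b: ⊤, c: ⊤, d: ⊤, e: ⊤, f: ⊤}
Applying B3's transfer function to that IN value gives OUT[B3] (row B3 above).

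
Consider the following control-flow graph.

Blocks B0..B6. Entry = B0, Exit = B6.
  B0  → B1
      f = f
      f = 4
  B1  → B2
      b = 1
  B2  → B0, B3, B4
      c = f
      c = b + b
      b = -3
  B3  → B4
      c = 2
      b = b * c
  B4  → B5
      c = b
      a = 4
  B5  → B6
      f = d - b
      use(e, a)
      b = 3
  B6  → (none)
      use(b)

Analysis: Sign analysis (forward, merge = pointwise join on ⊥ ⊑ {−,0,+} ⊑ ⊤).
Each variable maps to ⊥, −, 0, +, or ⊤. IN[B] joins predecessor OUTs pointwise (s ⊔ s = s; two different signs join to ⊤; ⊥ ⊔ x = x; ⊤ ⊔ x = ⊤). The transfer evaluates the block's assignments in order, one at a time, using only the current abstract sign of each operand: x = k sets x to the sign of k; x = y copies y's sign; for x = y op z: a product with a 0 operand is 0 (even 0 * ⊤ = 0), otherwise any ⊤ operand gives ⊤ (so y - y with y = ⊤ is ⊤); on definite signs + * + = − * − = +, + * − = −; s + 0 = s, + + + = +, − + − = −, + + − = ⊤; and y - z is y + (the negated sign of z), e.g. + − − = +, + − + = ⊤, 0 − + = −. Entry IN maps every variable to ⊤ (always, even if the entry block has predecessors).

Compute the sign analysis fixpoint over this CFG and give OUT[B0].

Converged values:
  B0: | IN=(all ⊤) | OUT={f:+; rest ⊤}
  B1: | IN={f:+; rest ⊤} | OUT={b:+, f:+; rest ⊤}
  B2: | IN={b:+, f:+; rest ⊤} | OUT={b:-, c:+, f:+; rest ⊤}
  B3: | IN={b:-, c:+, f:+; rest ⊤} | OUT={b:-, c:+, f:+; rest ⊤}
  B4: | IN={b:-, c:+, f:+; rest ⊤} | OUT={a:+, b:-, c:-, f:+; rest ⊤}
  B5: | IN={a:+, b:-, c:-, f:+; rest ⊤} | OUT={a:+, b:+, c:-; rest ⊤}
  B6: | IN={a:+, b:+, c:-; rest ⊤} | OUT={a:+, b:+, c:-; rest ⊤}

Merge at B0 (entry node, so the boundary value (all ⊤) is joined with the incoming edge(s)): IN[B0] = (all ⊤) ⊔ OUT[B2] = {a: ⊤, b: ⊤, c: ⊤, d: ⊤, e: ⊤, f: ⊤}
Applying B0's transfer function to that IN value gives OUT[B0] (row B0 above).

Answer: {a: ⊤, b: ⊤, c: ⊤, d: ⊤, e: ⊤, f: +}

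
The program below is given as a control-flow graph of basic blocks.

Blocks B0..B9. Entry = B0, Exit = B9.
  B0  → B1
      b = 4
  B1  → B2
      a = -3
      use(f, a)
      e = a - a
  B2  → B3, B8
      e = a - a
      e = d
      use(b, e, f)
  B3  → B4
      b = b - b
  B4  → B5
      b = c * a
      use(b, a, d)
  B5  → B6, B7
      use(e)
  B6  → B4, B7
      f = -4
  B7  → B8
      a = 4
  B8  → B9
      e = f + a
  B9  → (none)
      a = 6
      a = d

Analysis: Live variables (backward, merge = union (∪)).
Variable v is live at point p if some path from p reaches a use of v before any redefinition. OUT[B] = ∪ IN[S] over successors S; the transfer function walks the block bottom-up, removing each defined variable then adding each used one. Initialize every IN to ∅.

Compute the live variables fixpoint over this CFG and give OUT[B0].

Converged values:
  B0:  IN={c, d, f}  OUT={b, c, d, f}
  B1:  IN={b, c, d, f}  OUT={a, b, c, d, f}
  B2:  IN={a, b, c, d, f}  OUT={a, b, c, d, e, f}
  B3:  IN={a, b, c, d, e, f}  OUT={a, c, d, e, f}
  B4:  IN={a, c, d, e, f}  OUT={a, c, d, e, f}
  B5:  IN={a, c, d, e, f}  OUT={a, c, d, e, f}
  B6:  IN={a, c, d, e}  OUT={a, c, d, e, f}
  B7:  IN={d, f}  OUT={a, d, f}
  B8:  IN={a, d, f}  OUT={d}
  B9:  IN={d}  OUT={}

Merge at B0: OUT[B0] = IN[B1] = {b, c, d, f}

Answer: {b, c, d, f}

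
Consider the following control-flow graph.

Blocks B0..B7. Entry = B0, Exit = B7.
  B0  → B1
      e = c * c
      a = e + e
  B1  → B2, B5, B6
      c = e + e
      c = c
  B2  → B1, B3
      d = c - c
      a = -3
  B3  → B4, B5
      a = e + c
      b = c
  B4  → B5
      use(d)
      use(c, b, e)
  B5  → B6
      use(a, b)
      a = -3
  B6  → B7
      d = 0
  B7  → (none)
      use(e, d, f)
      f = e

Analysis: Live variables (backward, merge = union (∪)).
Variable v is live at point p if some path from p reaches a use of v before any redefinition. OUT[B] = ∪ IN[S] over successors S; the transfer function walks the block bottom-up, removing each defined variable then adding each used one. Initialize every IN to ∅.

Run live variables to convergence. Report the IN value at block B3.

Answer: {c, d, e, f}

Trace:
Converged values:
  B0:  IN={b, c, f}  OUT={a, b, e, f}
  B1:  IN={a, b, e, f}  OUT={a, b, c, e, f}
  B2:  IN={b, c, e, f}  OUT={a, b, c, d, e, f}
  B3:  IN={c, d, e, f}  OUT={a, b, c, d, e, f}
  B4:  IN={a, b, c, d, e, f}  OUT={a, b, e, f}
  B5:  IN={a, b, e, f}  OUT={e, f}
  B6:  IN={e, f}  OUT={d, e, f}
  B7:  IN={d, e, f}  OUT={}

Merge at B3: OUT[B3] = IN[B4] ⊔ IN[B5] = {a, b, c, d, e, f}
Applying B3's transfer function to that OUT value gives IN[B3] (row B3 above).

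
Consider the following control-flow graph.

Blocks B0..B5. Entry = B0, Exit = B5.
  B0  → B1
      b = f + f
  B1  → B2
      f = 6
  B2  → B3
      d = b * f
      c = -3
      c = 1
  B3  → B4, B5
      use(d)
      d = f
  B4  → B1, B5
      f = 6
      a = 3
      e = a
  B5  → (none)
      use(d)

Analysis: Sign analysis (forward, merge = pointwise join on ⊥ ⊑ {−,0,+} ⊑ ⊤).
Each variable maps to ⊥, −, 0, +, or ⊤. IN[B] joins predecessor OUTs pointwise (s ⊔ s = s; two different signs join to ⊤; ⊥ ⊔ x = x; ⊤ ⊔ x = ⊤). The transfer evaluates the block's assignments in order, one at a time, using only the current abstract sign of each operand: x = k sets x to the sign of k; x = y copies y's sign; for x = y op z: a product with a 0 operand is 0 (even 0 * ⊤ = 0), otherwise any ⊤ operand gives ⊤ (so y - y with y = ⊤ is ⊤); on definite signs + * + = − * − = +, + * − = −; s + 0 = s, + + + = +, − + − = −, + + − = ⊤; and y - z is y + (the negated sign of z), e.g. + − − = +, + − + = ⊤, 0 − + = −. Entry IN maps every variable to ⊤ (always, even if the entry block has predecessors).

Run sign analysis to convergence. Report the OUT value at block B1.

Per-block solution:
  B0: | IN=(all ⊤) | OUT=(all ⊤)
  B1: | IN=(all ⊤) | OUT={f:+; rest ⊤}
  B2: | IN={f:+; rest ⊤} | OUT={c:+, f:+; rest ⊤}
  B3: | IN={c:+, f:+; rest ⊤} | OUT={c:+, d:+, f:+; rest ⊤}
  B4: | IN={c:+, d:+, f:+; rest ⊤} | OUT={a:+, c:+, d:+, e:+, f:+; rest ⊤}
  B5: | IN={c:+, d:+, f:+; rest ⊤} | OUT={c:+, d:+, f:+; rest ⊤}

Merge at B1: IN[B1] = OUT[B0] ⊔ OUT[B4] = {a: ⊤, b: ⊤, c: ⊤, d: ⊤, e: ⊤, f: ⊤}
Applying B1's transfer function to that IN value gives OUT[B1] (row B1 above).

Answer: {a: ⊤, b: ⊤, c: ⊤, d: ⊤, e: ⊤, f: +}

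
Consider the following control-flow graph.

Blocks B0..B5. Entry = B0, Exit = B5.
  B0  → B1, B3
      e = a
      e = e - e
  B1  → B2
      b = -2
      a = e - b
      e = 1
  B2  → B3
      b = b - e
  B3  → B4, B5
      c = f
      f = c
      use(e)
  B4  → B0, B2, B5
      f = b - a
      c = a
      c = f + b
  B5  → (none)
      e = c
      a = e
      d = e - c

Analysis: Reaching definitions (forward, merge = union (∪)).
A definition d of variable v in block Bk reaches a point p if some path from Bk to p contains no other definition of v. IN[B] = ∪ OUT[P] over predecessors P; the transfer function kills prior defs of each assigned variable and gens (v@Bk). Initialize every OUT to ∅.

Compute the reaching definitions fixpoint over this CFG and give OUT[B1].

Answer: {a@B1, b@B1, c@B4, e@B1, f@B4}

Trace:
Fixpoint table:
  B0:   IN={a@B1, b@B2, c@B4, e@B0, e@B1, f@B4}   OUT={a@B1, b@B2, c@B4, e@B0, f@B4}
  B1:   IN={a@B1, b@B2, c@B4, e@B0, f@B4}   OUT={a@B1, b@B1, c@B4, e@B1, f@B4}
  B2:   IN={a@B1, b@B1, b@B2, c@B4, e@B0, e@B1, f@B4}   OUT={a@B1, b@B2, c@B4, e@B0, e@B1, f@B4}
  B3:   IN={a@B1, b@B2, c@B4, e@B0, e@B1, f@B4}   OUT={a@B1, b@B2, c@B3, e@B0, e@B1, f@B3}
  B4:   IN={a@B1, b@B2, c@B3, e@B0, e@B1, f@B3}   OUT={a@B1, b@B2, c@B4, e@B0, e@B1, f@B4}
  B5:   IN={a@B1, b@B2, c@B3, c@B4, e@B0, e@B1, f@B3, f@B4}   OUT={a@B5, b@B2, c@B3, c@B4, d@B5, e@B5, f@B3, f@B4}

Merge at B1: IN[B1] = OUT[B0] = {a@B1, b@B2, c@B4, e@B0, f@B4}
Applying B1's transfer function to that IN value gives OUT[B1] (row B1 above).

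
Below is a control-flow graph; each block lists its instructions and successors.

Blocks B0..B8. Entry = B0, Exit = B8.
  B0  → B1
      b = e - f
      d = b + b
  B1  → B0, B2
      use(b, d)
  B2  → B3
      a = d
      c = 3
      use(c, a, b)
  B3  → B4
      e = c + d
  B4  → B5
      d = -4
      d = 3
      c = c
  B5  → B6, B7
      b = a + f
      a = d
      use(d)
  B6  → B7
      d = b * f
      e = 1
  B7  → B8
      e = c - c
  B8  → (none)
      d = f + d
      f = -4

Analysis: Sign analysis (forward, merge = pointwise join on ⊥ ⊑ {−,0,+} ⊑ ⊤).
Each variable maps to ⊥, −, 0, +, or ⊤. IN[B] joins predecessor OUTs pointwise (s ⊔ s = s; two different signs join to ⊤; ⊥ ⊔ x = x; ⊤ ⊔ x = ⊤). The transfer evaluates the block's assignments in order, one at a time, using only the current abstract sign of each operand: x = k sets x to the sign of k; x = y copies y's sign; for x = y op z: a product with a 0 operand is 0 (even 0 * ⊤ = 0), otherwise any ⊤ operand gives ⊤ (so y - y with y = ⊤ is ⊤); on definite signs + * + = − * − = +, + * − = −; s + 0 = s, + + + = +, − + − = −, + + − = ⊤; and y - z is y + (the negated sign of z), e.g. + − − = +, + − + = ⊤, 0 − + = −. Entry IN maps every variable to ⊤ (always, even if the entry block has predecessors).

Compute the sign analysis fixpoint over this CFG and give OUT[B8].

Converged values:
  B0:   IN=(all ⊤)   OUT=(all ⊤)
  B1:   IN=(all ⊤)   OUT=(all ⊤)
  B2:   IN=(all ⊤)   OUT={c:+; rest ⊤}
  B3:   IN={c:+; rest ⊤}   OUT={c:+; rest ⊤}
  B4:   IN={c:+; rest ⊤}   OUT={c:+, d:+; rest ⊤}
  B5:   IN={c:+, d:+; rest ⊤}   OUT={a:+, c:+, d:+; rest ⊤}
  B6:   IN={a:+, c:+, d:+; rest ⊤}   OUT={a:+, c:+, e:+; rest ⊤}
  B7:   IN={a:+, c:+; rest ⊤}   OUT={a:+, c:+; rest ⊤}
  B8:   IN={a:+, c:+; rest ⊤}   OUT={a:+, c:+, f:-; rest ⊤}

Merge at B8: IN[B8] = OUT[B7] = {a: +, b: ⊤, c: +, d: ⊤, e: ⊤, f: ⊤}
Applying B8's transfer function to that IN value gives OUT[B8] (row B8 above).

Answer: {a: +, b: ⊤, c: +, d: ⊤, e: ⊤, f: -}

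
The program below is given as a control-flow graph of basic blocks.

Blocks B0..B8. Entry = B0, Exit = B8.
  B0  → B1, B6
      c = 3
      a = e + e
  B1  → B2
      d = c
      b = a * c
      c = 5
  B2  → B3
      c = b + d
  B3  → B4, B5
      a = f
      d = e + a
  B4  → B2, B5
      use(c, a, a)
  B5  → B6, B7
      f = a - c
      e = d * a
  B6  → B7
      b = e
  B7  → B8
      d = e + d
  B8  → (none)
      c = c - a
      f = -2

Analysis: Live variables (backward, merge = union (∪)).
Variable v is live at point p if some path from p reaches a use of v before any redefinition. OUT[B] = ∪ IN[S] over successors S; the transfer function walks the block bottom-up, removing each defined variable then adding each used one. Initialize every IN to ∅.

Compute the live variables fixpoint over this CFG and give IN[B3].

Answer: {b, c, e, f}

Trace:
Converged values:
  B0:   IN={d, e, f}   OUT={a, c, d, e, f}
  B1:   IN={a, c, e, f}   OUT={b, d, e, f}
  B2:   IN={b, d, e, f}   OUT={b, c, e, f}
  B3:   IN={b, c, e, f}   OUT={a, b, c, d, e, f}
  B4:   IN={a, b, c, d, e, f}   OUT={a, b, c, d, e, f}
  B5:   IN={a, c, d}   OUT={a, c, d, e}
  B6:   IN={a, c, d, e}   OUT={a, c, d, e}
  B7:   IN={a, c, d, e}   OUT={a, c}
  B8:   IN={a, c}   OUT={}

Merge at B3: OUT[B3] = IN[B4] ⊔ IN[B5] = {a, b, c, d, e, f}
Applying B3's transfer function to that OUT value gives IN[B3] (row B3 above).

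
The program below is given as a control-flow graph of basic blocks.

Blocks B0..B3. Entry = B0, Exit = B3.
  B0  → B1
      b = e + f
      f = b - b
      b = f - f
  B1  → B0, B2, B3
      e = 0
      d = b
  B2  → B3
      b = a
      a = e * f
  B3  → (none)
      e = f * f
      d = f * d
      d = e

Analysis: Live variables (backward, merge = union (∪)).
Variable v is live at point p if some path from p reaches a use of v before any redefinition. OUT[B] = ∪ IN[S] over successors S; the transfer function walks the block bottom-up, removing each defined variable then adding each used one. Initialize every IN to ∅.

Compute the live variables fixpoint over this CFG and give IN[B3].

Fixpoint table:
  B0:  IN={a, e, f}  OUT={a, b, f}
  B1:  IN={a, b, f}  OUT={a, d, e, f}
  B2:  IN={a, d, e, f}  OUT={d, f}
  B3:  IN={d, f}  OUT={}

B3 is the boundary node: OUT[B3] = {}
Applying B3's transfer function to that OUT value gives IN[B3] (row B3 above).

Answer: {d, f}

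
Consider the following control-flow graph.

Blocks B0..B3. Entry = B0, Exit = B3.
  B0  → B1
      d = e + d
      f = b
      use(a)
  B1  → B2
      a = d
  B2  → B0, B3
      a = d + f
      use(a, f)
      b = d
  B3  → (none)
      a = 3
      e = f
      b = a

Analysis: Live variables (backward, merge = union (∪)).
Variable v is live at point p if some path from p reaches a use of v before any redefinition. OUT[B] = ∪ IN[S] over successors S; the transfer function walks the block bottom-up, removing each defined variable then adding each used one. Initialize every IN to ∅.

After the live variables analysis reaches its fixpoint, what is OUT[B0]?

Converged values:
  B0: | IN={a, b, d, e} | OUT={d, e, f}
  B1: | IN={d, e, f} | OUT={d, e, f}
  B2: | IN={d, e, f} | OUT={a, b, d, e, f}
  B3: | IN={f} | OUT={}

Merge at B0: OUT[B0] = IN[B1] = {d, e, f}

Answer: {d, e, f}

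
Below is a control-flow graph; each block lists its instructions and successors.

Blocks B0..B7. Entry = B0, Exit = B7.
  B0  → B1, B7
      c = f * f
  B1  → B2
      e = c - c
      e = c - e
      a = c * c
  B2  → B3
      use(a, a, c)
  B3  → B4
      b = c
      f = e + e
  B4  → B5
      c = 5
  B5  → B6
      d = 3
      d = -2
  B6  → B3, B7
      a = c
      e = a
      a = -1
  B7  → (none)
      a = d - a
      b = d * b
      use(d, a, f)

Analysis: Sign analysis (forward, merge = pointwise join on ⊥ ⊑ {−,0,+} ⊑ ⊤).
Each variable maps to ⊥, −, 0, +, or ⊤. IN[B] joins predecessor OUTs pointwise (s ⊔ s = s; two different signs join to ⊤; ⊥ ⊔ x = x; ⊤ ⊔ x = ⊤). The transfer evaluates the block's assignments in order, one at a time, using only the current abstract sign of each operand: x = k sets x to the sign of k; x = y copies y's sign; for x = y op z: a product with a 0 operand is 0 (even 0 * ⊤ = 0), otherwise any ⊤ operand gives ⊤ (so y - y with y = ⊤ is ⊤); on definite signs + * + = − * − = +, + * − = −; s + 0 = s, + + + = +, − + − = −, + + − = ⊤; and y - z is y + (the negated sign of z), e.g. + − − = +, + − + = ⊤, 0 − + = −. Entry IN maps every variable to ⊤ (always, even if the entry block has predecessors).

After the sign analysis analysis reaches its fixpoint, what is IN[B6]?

Answer: {a: ⊤, b: ⊤, c: +, d: -, e: ⊤, f: ⊤}

Working:
Fixpoint table:
  B0:   IN=(all ⊤)   OUT=(all ⊤)
  B1:   IN=(all ⊤)   OUT=(all ⊤)
  B2:   IN=(all ⊤)   OUT=(all ⊤)
  B3:   IN=(all ⊤)   OUT=(all ⊤)
  B4:   IN=(all ⊤)   OUT={c:+; rest ⊤}
  B5:   IN={c:+; rest ⊤}   OUT={c:+, d:-; rest ⊤}
  B6:   IN={c:+, d:-; rest ⊤}   OUT={a:-, c:+, d:-, e:+; rest ⊤}
  B7:   IN=(all ⊤)   OUT=(all ⊤)

Merge at B6: IN[B6] = OUT[B5] = {a: ⊤, b: ⊤, c: +, d: -, e: ⊤, f: ⊤}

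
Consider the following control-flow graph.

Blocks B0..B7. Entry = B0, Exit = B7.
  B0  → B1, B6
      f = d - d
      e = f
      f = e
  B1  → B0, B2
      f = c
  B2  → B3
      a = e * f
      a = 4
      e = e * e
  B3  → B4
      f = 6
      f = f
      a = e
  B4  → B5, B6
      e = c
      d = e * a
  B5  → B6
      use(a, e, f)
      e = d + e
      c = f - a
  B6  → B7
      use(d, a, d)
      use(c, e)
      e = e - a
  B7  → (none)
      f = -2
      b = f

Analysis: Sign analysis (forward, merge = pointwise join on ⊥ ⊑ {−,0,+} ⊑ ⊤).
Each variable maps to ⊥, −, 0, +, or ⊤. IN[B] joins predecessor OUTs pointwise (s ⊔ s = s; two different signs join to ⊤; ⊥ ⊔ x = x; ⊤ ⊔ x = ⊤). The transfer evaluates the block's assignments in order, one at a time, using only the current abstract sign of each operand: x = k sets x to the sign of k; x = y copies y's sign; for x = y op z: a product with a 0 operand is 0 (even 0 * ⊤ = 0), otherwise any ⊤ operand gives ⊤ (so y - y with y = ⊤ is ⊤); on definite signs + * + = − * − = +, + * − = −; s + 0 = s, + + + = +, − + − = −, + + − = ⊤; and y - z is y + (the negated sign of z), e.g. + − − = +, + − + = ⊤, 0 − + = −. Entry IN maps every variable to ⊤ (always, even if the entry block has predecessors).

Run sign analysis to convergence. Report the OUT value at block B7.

Converged values:
  B0: | IN=(all ⊤) | OUT=(all ⊤)
  B1: | IN=(all ⊤) | OUT=(all ⊤)
  B2: | IN=(all ⊤) | OUT={a:+; rest ⊤}
  B3: | IN={a:+; rest ⊤} | OUT={f:+; rest ⊤}
  B4: | IN={f:+; rest ⊤} | OUT={f:+; rest ⊤}
  B5: | IN={f:+; rest ⊤} | OUT={f:+; rest ⊤}
  B6: | IN=(all ⊤) | OUT=(all ⊤)
  B7: | IN=(all ⊤) | OUT={b:-, f:-; rest ⊤}

Merge at B7: IN[B7] = OUT[B6] = {a: ⊤, b: ⊤, c: ⊤, d: ⊤, e: ⊤, f: ⊤}
Applying B7's transfer function to that IN value gives OUT[B7] (row B7 above).

Answer: {a: ⊤, b: -, c: ⊤, d: ⊤, e: ⊤, f: -}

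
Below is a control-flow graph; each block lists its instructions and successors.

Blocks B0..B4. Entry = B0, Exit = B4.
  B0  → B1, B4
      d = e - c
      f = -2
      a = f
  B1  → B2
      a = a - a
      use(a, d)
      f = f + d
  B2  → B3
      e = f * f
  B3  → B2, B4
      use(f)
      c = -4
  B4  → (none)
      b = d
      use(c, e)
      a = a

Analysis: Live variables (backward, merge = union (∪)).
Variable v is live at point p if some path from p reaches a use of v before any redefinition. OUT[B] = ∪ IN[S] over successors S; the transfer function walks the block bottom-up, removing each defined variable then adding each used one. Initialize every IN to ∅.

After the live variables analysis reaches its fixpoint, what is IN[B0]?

Answer: {c, e}

Trace:
Per-block solution:
  B0:   IN={c, e}   OUT={a, c, d, e, f}
  B1:   IN={a, d, f}   OUT={a, d, f}
  B2:   IN={a, d, f}   OUT={a, d, e, f}
  B3:   IN={a, d, e, f}   OUT={a, c, d, e, f}
  B4:   IN={a, c, d, e}   OUT={}

Merge at B0: OUT[B0] = IN[B1] ⊔ IN[B4] = {a, c, d, e, f}
Applying B0's transfer function to that OUT value gives IN[B0] (row B0 above).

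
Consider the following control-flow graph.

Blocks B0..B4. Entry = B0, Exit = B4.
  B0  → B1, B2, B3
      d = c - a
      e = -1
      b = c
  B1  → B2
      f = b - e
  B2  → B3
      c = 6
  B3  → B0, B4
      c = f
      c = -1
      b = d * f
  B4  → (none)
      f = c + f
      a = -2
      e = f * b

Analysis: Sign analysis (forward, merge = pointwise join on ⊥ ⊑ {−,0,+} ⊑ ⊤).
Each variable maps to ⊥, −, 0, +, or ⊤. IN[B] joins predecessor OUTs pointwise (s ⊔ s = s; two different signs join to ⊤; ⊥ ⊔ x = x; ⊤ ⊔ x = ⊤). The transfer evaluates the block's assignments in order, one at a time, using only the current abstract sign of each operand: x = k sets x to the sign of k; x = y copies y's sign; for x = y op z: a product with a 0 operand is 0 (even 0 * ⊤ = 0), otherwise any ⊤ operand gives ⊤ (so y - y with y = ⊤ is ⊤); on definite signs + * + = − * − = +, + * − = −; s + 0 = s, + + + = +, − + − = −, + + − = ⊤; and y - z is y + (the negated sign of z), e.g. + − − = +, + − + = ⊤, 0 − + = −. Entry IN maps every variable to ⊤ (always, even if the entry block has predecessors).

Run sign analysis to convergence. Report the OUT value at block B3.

Fixpoint table:
  B0:  IN=(all ⊤)  OUT={e:-; rest ⊤}
  B1:  IN={e:-; rest ⊤}  OUT={e:-; rest ⊤}
  B2:  IN={e:-; rest ⊤}  OUT={c:+, e:-; rest ⊤}
  B3:  IN={e:-; rest ⊤}  OUT={c:-, e:-; rest ⊤}
  B4:  IN={c:-, e:-; rest ⊤}  OUT={a:-, c:-; rest ⊤}

Merge at B3: IN[B3] = OUT[B0] ⊔ OUT[B2] = {a: ⊤, b: ⊤, c: ⊤, d: ⊤, e: -, f: ⊤}
Applying B3's transfer function to that IN value gives OUT[B3] (row B3 above).

Answer: {a: ⊤, b: ⊤, c: -, d: ⊤, e: -, f: ⊤}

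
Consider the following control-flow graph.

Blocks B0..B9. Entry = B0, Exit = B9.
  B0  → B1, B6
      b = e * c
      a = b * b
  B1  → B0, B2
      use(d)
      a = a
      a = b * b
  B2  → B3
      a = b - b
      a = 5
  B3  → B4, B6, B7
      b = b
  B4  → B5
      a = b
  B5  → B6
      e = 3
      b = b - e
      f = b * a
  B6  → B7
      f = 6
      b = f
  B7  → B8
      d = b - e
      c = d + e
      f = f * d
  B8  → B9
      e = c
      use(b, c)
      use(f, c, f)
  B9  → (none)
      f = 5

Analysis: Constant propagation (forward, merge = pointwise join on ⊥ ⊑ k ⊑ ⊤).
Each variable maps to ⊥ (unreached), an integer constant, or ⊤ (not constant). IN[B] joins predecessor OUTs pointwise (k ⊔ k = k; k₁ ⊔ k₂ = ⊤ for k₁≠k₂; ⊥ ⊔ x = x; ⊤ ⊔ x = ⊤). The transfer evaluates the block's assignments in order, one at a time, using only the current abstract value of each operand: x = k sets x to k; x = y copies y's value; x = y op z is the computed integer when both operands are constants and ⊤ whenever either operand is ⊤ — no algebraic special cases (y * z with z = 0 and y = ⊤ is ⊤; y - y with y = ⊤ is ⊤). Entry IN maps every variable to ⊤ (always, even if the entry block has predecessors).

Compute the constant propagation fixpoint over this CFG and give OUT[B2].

Answer: {a: 5, b: ⊤, c: ⊤, d: ⊤, e: ⊤, f: ⊤}

Trace:
Fixpoint table:
  B0: | IN=(all ⊤) | OUT=(all ⊤)
  B1: | IN=(all ⊤) | OUT=(all ⊤)
  B2: | IN=(all ⊤) | OUT={a:5; rest ⊤}
  B3: | IN={a:5; rest ⊤} | OUT={a:5; rest ⊤}
  B4: | IN={a:5; rest ⊤} | OUT=(all ⊤)
  B5: | IN=(all ⊤) | OUT={e:3; rest ⊤}
  B6: | IN=(all ⊤) | OUT={b:6, f:6; rest ⊤}
  B7: | IN=(all ⊤) | OUT=(all ⊤)
  B8: | IN=(all ⊤) | OUT=(all ⊤)
  B9: | IN=(all ⊤) | OUT={f:5; rest ⊤}

Merge at B2: IN[B2] = OUT[B1] = {a: ⊤, b: ⊤, c: ⊤, d: ⊤, e: ⊤, f: ⊤}
Applying B2's transfer function to that IN value gives OUT[B2] (row B2 above).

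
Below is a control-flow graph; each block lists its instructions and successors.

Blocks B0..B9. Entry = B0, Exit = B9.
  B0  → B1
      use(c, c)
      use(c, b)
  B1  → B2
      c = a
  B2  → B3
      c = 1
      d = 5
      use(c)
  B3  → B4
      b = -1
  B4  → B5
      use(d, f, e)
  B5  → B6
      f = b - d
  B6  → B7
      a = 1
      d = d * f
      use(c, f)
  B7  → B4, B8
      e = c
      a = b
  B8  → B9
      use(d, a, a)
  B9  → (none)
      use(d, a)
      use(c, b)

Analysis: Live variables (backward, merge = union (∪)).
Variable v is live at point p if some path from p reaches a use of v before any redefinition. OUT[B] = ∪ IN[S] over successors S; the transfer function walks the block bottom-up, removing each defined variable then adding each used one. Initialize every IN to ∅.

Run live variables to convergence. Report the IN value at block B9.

Answer: {a, b, c, d}

Working:
Fixpoint table:
  B0: | IN={a, b, c, e, f} | OUT={a, e, f}
  B1: | IN={a, e, f} | OUT={e, f}
  B2: | IN={e, f} | OUT={c, d, e, f}
  B3: | IN={c, d, e, f} | OUT={b, c, d, e, f}
  B4: | IN={b, c, d, e, f} | OUT={b, c, d}
  B5: | IN={b, c, d} | OUT={b, c, d, f}
  B6: | IN={b, c, d, f} | OUT={b, c, d, f}
  B7: | IN={b, c, d, f} | OUT={a, b, c, d, e, f}
  B8: | IN={a, b, c, d} | OUT={a, b, c, d}
  B9: | IN={a, b, c, d} | OUT={}

B9 is the boundary node: OUT[B9] = {}
Applying B9's transfer function to that OUT value gives IN[B9] (row B9 above).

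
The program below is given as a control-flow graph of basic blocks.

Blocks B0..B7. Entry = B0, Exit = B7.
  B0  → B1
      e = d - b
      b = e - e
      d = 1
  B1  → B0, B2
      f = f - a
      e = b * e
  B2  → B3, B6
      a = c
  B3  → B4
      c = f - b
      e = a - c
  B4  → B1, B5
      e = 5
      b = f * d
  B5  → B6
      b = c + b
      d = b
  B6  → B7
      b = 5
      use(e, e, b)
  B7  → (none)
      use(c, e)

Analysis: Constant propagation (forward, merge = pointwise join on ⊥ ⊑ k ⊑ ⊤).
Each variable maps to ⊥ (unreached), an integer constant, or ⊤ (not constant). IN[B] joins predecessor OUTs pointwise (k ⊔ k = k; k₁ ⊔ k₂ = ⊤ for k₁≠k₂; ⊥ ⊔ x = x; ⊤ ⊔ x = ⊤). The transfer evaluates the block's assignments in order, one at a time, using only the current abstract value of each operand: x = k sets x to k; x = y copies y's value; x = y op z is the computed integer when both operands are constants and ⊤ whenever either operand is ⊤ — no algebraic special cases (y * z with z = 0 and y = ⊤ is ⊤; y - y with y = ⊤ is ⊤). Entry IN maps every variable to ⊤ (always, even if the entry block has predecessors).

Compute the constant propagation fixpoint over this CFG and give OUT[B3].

Answer: {a: ⊤, b: ⊤, c: ⊤, d: 1, e: ⊤, f: ⊤}

Trace:
Fixpoint table:
  B0:   IN=(all ⊤)   OUT={d:1; rest ⊤}
  B1:   IN={d:1; rest ⊤}   OUT={d:1; rest ⊤}
  B2:   IN={d:1; rest ⊤}   OUT={d:1; rest ⊤}
  B3:   IN={d:1; rest ⊤}   OUT={d:1; rest ⊤}
  B4:   IN={d:1; rest ⊤}   OUT={d:1, e:5; rest ⊤}
  B5:   IN={d:1, e:5; rest ⊤}   OUT={e:5; rest ⊤}
  B6:   IN=(all ⊤)   OUT={b:5; rest ⊤}
  B7:   IN={b:5; rest ⊤}   OUT={b:5; rest ⊤}

Merge at B3: IN[B3] = OUT[B2] = {a: ⊤, b: ⊤, c: ⊤, d: 1, e: ⊤, f: ⊤}
Applying B3's transfer function to that IN value gives OUT[B3] (row B3 above).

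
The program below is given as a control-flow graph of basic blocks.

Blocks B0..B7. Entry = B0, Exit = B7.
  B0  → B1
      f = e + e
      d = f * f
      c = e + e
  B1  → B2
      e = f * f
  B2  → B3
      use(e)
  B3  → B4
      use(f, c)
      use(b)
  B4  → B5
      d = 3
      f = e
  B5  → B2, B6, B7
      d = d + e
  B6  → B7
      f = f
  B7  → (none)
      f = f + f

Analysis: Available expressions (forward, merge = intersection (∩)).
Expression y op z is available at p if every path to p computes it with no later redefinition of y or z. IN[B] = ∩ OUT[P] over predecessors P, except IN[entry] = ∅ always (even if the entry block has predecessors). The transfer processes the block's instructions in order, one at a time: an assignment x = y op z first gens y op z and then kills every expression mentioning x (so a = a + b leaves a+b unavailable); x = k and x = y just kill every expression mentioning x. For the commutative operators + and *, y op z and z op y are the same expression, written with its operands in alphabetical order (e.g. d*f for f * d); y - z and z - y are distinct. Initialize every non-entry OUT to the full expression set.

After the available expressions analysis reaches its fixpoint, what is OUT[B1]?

Answer: {f*f}

Trace:
Converged values:
  B0:   IN={}   OUT={e+e, f*f}
  B1:   IN={e+e, f*f}   OUT={f*f}
  B2:   IN={}   OUT={}
  B3:   IN={}   OUT={}
  B4:   IN={}   OUT={}
  B5:   IN={}   OUT={}
  B6:   IN={}   OUT={}
  B7:   IN={}   OUT={}

Merge at B1: IN[B1] = OUT[B0] = {e+e, f*f}
Applying B1's transfer function to that IN value gives OUT[B1] (row B1 above).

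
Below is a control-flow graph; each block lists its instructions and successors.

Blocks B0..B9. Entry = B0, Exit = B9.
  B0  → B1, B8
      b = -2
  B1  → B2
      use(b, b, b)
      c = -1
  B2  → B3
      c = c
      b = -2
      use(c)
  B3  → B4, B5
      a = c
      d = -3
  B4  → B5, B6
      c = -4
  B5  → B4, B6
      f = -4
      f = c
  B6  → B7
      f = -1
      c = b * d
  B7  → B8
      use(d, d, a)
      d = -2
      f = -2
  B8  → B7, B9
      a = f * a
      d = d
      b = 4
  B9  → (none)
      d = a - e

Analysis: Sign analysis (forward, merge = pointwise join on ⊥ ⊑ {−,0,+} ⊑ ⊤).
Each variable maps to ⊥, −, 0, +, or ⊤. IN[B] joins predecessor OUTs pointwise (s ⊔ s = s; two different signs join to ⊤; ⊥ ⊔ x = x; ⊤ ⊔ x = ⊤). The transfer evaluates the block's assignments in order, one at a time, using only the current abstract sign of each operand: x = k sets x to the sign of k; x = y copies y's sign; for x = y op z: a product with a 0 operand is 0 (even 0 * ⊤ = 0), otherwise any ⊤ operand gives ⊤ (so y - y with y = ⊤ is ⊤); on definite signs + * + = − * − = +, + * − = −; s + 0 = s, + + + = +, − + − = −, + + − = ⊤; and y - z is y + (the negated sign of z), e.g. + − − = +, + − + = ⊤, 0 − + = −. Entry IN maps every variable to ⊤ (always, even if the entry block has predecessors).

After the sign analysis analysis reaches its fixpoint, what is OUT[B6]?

Converged values:
  B0:  IN=(all ⊤)  OUT={b:-; rest ⊤}
  B1:  IN={b:-; rest ⊤}  OUT={b:-, c:-; rest ⊤}
  B2:  IN={b:-, c:-; rest ⊤}  OUT={b:-, c:-; rest ⊤}
  B3:  IN={b:-, c:-; rest ⊤}  OUT={a:-, b:-, c:-, d:-; rest ⊤}
  B4:  IN={a:-, b:-, c:-, d:-; rest ⊤}  OUT={a:-, b:-, c:-, d:-; rest ⊤}
  B5:  IN={a:-, b:-, c:-, d:-; rest ⊤}  OUT={a:-, b:-, c:-, d:-, f:-; rest ⊤}
  B6:  IN={a:-, b:-, c:-, d:-; rest ⊤}  OUT={a:-, b:-, c:+, d:-, f:-; rest ⊤}
  B7:  IN=(all ⊤)  OUT={d:-, f:-; rest ⊤}
  B8:  IN=(all ⊤)  OUT={b:+; rest ⊤}
  B9:  IN={b:+; rest ⊤}  OUT={b:+; rest ⊤}

Merge at B6: IN[B6] = OUT[B4] ⊔ OUT[B5] = {a: -, b: -, c: -, d: -, e: ⊤, f: ⊤}
Applying B6's transfer function to that IN value gives OUT[B6] (row B6 above).

Answer: {a: -, b: -, c: +, d: -, e: ⊤, f: -}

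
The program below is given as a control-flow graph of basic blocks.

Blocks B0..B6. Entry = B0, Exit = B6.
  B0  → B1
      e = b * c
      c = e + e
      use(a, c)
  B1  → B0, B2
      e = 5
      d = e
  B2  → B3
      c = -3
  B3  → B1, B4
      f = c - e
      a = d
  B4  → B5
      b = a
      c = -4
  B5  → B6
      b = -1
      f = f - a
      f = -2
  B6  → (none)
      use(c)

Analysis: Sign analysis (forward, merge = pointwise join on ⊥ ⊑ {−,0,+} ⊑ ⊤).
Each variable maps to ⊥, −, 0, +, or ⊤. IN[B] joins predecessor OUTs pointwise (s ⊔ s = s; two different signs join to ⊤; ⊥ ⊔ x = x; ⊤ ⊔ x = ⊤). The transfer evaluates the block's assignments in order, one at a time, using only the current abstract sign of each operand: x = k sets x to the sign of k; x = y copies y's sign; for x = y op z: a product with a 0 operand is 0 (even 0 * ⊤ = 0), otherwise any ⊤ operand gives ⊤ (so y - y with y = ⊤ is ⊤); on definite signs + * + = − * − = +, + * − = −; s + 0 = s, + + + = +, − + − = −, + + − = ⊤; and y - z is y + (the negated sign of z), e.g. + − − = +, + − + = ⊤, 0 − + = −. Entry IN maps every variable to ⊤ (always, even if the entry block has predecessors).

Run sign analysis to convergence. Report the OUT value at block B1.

Answer: {a: ⊤, b: ⊤, c: ⊤, d: +, e: +, f: ⊤}

Working:
Converged values:
  B0:   IN=(all ⊤)   OUT=(all ⊤)
  B1:   IN=(all ⊤)   OUT={d:+, e:+; rest ⊤}
  B2:   IN={d:+, e:+; rest ⊤}   OUT={c:-, d:+, e:+; rest ⊤}
  B3:   IN={c:-, d:+, e:+; rest ⊤}   OUT={a:+, c:-, d:+, e:+, f:-; rest ⊤}
  B4:   IN={a:+, c:-, d:+, e:+, f:-; rest ⊤}   OUT={a:+, b:+, c:-, d:+, e:+, f:-; rest ⊤}
  B5:   IN={a:+, b:+, c:-, d:+, e:+, f:-; rest ⊤}   OUT={a:+, b:-, c:-, d:+, e:+, f:-; rest ⊤}
  B6:   IN={a:+, b:-, c:-, d:+, e:+, f:-; rest ⊤}   OUT={a:+, b:-, c:-, d:+, e:+, f:-; rest ⊤}

Merge at B1: IN[B1] = OUT[B0] ⊔ OUT[B3] = {a: ⊤, b: ⊤, c: ⊤, d: ⊤, e: ⊤, f: ⊤}
Applying B1's transfer function to that IN value gives OUT[B1] (row B1 above).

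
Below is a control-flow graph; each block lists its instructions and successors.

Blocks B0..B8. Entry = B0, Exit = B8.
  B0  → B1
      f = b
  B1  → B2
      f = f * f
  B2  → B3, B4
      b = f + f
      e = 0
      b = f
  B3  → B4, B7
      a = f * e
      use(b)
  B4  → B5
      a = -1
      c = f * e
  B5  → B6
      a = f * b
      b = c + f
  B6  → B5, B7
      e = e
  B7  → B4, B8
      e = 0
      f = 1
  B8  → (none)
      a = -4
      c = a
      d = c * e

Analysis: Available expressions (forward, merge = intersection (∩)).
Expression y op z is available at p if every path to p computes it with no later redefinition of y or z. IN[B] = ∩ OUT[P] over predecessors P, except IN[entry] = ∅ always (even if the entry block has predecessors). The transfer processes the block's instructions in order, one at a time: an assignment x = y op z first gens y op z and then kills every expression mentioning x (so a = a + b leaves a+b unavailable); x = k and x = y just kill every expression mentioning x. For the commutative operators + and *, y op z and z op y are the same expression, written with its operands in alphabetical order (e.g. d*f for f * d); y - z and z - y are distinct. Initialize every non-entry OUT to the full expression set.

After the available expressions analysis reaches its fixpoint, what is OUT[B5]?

Answer: {c+f}

Trace:
Fixpoint table:
  B0:   IN={}   OUT={}
  B1:   IN={}   OUT={}
  B2:   IN={}   OUT={f+f}
  B3:   IN={f+f}   OUT={e*f, f+f}
  B4:   IN={}   OUT={e*f}
  B5:   IN={}   OUT={c+f}
  B6:   IN={c+f}   OUT={c+f}
  B7:   IN={}   OUT={}
  B8:   IN={}   OUT={c*e}

Merge at B5: IN[B5] = OUT[B4] ∩ OUT[B6] = {}
Applying B5's transfer function to that IN value gives OUT[B5] (row B5 above).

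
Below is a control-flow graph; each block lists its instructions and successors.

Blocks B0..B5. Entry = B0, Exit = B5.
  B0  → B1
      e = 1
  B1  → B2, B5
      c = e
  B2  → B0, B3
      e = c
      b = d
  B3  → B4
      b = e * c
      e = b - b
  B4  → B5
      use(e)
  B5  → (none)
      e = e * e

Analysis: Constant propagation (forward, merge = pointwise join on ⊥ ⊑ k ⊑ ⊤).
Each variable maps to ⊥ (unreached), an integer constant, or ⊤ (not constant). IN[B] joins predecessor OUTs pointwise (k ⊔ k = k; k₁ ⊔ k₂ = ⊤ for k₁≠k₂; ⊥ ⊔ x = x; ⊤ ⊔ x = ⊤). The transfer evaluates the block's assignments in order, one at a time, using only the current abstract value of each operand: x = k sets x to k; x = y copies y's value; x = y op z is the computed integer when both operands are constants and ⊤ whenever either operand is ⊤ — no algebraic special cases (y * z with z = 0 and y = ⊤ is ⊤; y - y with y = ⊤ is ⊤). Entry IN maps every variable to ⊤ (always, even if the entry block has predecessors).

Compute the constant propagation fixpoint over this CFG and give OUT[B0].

Converged values:
  B0:   IN=(all ⊤)   OUT={e:1; rest ⊤}
  B1:   IN={e:1; rest ⊤}   OUT={c:1, e:1; rest ⊤}
  B2:   IN={c:1, e:1; rest ⊤}   OUT={c:1, e:1; rest ⊤}
  B3:   IN={c:1, e:1; rest ⊤}   OUT={b:1, c:1, e:0; rest ⊤}
  B4:   IN={b:1, c:1, e:0; rest ⊤}   OUT={b:1, c:1, e:0; rest ⊤}
  B5:   IN={c:1; rest ⊤}   OUT={c:1; rest ⊤}

Merge at B0 (entry node, so the boundary value (all ⊤) is joined with the incoming edge(s)): IN[B0] = (all ⊤) ⊔ OUT[B2] = {a: ⊤, b: ⊤, c: ⊤, d: ⊤, e: ⊤, f: ⊤}
Applying B0's transfer function to that IN value gives OUT[B0] (row B0 above).

Answer: {a: ⊤, b: ⊤, c: ⊤, d: ⊤, e: 1, f: ⊤}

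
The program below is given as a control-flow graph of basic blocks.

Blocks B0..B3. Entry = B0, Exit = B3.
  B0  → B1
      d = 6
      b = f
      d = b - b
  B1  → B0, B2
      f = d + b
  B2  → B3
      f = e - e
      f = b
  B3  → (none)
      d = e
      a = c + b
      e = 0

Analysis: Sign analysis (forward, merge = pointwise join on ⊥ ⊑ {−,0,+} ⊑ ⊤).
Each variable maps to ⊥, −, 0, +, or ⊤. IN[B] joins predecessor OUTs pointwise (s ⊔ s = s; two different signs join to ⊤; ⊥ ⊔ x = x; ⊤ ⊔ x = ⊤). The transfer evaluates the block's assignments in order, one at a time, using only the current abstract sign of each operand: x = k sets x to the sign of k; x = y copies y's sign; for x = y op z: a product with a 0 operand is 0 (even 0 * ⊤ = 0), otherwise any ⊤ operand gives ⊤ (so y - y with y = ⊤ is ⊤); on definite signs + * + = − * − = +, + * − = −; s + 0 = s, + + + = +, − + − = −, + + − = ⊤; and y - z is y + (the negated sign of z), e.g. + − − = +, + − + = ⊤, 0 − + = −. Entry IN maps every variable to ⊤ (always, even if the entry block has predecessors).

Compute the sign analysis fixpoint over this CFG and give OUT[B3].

Converged values:
  B0:  IN=(all ⊤)  OUT=(all ⊤)
  B1:  IN=(all ⊤)  OUT=(all ⊤)
  B2:  IN=(all ⊤)  OUT=(all ⊤)
  B3:  IN=(all ⊤)  OUT={e:0; rest ⊤}

Merge at B3: IN[B3] = OUT[B2] = {a: ⊤, b: ⊤, c: ⊤, d: ⊤, e: ⊤, f: ⊤}
Applying B3's transfer function to that IN value gives OUT[B3] (row B3 above).

Answer: {a: ⊤, b: ⊤, c: ⊤, d: ⊤, e: 0, f: ⊤}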